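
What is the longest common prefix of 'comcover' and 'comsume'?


Compare from the start: 3 characters match: 'com'. Mismatch at position 4: 'c' vs 's'.

com


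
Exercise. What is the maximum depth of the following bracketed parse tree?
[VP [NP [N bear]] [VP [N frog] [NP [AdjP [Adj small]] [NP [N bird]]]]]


Count bracket nesting levels:
'[' at pos 0: depth = 1
'[' at pos 4: depth = 2
'[' at pos 8: depth = 3
'[' at pos 18: depth = 2
'[' at pos 22: depth = 3
'[' at pos 31: depth = 3
'[' at pos 35: depth = 4
'[' at pos 41: depth = 5
'[' at pos 54: depth = 4
'[' at pos 58: depth = 5
Maximum depth reached: 5

5


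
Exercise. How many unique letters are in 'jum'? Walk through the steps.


Unique letters in 'jum': {j, m, u} = 3 distinct letters.

3


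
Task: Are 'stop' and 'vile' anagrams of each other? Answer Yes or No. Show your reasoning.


Sorted letters of 'stop': 'opst'
Sorted letters of 'vile': 'eilv'
They do not match.

No


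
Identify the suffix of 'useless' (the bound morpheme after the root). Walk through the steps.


The word 'useless' = 'use' (root) + '-less' (suffix). The suffix is '-less'.

less


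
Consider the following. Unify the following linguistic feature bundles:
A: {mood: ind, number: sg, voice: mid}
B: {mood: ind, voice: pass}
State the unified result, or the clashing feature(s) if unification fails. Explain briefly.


Compare features:
mood: A=ind vs B=ind -> unified: ind
number: A=sg vs B=_ -> unified: sg
voice: A=mid vs B=pass -> CLASH
Clash detected on feature 'voice' (mid vs pass); unification fails.

CLASH on 'voice' (mid vs pass)


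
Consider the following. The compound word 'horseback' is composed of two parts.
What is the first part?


Split 'horseback' into 'horse' + 'back'. The first part is 'horse'.

horse


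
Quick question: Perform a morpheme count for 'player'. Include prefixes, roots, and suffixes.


Decomposition: play (root) + -er (suffix) = 2 morpheme(s)

2 morphemes


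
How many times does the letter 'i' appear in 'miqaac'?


Letter 'i' in 'miqaac': found at position(s) 2 = 1 occurrence(s).

1


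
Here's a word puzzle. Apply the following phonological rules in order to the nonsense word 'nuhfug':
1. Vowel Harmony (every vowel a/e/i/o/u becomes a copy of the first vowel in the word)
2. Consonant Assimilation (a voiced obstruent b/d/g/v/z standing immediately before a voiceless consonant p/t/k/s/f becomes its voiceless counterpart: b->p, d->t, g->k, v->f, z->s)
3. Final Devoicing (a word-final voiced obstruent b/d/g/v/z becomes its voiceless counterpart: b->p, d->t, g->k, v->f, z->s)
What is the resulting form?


Starting form: 'nuhfug'
Rule 1: Vowel Harmony: all vowels already match. No change.
Rule 2: Consonant Assimilation: no voiced obstruent (b/d/g/v/z) stands immediately before a voiceless consonant (p/t/k/s/f). No change.
Rule 3: Final Devoicing: word-final voiced obstruent 'g' becomes voiceless 'k'. 'nuhfug' -> 'nuhfuk'
Final form: 'nuhfuk'

nuhfuk


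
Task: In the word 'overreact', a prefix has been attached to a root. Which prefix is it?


The word 'overreact' = 'over' (prefix) + 'react' (root). The prefix is 'over'.

over


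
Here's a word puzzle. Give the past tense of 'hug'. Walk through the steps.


Apply rule: Double final consonant and add -ed. 'hug' becomes 'hugged'.

hugged


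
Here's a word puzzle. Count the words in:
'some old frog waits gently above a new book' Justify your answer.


Split into words: some | old | frog | waits | gently | above | a | new | book = 9 words.

9


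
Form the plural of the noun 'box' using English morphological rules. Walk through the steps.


Apply rule: Add -es (sibilant/fricative ending). 'box' becomes 'boxes'.

boxes


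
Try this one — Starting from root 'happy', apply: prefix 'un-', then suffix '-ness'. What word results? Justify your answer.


Step 1: Add prefix 'un-' to 'happy' = 'unhappy'
Step 2: Add suffix '-ness' to 'unhappy' = 'unhappiness'

unhappiness


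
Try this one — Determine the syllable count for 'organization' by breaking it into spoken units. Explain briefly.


Break 'organization' into syllables: or-gan-i-za-tion -> or | gan | i | za | tion = 5 syllables

5 syllables


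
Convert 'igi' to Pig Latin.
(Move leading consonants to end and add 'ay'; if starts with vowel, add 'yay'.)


'igi' starts with a vowel, so add 'yay': 'igiyay'.

igiyay


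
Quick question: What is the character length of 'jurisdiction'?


Spell out 'jurisdiction' and number each letter: j(1), u(2), r(3), i(4), s(5), d(6), i(7), c(8), t(9), i(10), o(11), n(12). Total: 12 letters.

12


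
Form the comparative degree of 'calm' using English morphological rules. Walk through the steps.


Apply comparative formation (add -er): 'calm' -> 'calmer'.

calmer


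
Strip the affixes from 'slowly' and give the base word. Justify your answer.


Remove suffix '-ly' from 'slowly' to get root 'slow'.

slow


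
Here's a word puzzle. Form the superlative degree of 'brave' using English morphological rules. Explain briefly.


Apply superlative formation (ends in e: add -st): 'brave' -> 'bravest'.

bravest


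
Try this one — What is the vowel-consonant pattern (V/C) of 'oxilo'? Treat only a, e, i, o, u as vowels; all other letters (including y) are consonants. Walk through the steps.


Letter mapping: o = V, x = C, i = V, l = C, o = V.

VCVCV


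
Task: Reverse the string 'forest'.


Reverse 'forest' character by character: 'tserof'.

tserof


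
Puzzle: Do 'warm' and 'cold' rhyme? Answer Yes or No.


Rime (stressed vowel + following sounds) of 'warm': -arm = /ɔːrm/
Rime of 'cold': -old = /oʊld/
/ɔːrm/ and /oʊld/ are different ending sounds, so the words do not rhyme.

No


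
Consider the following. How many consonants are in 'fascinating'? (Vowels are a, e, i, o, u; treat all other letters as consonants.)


Consonants in 'fascinating': f, s, c, n, t, n, g = 7 consonants.

7


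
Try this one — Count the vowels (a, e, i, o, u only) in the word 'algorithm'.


Vowels in 'algorithm': a, o, i = 3 vowels.

3


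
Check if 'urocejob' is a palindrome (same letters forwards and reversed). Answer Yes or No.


Forward: 'urocejob'
Reversed: 'bojecoru'
They differ.

No


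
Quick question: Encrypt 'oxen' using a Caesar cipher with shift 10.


Shift each letter by 10: o -> y, x -> h, e -> o, n -> x. Result: 'yhox'.

yhox


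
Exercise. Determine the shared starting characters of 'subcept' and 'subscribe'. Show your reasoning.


Compare from the start: 3 characters match: 'sub'. Mismatch at position 4: 'c' vs 's'.

sub


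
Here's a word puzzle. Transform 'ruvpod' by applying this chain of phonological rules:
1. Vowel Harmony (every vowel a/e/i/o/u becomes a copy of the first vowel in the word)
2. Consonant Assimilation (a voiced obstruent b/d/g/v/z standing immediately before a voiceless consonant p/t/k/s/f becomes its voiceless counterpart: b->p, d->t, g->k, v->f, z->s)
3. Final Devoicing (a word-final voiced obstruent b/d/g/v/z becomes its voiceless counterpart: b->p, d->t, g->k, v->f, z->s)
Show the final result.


Starting form: 'ruvpod'
Rule 1: Vowel Harmony: all vowels become 'u' (matching first vowel). 'ruvpod' -> 'ruvpud'
Rule 2: Consonant Assimilation: voiced obstruent before voiceless consonant becomes voiceless ('vp' -> 'fp'). 'ruvpud' -> 'rufpud'
Rule 3: Final Devoicing: word-final voiced obstruent 'd' becomes voiceless 't'. 'rufpud' -> 'rufput'
Final form: 'rufput'

rufput


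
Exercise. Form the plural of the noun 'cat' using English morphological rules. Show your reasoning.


Apply rule: Add -s. 'cat' becomes 'cats'.

cats


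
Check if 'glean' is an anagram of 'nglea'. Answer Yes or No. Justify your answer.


Sorted letters of 'glean': 'aegln'
Sorted letters of 'nglea': 'aegln'
They match.

Yes


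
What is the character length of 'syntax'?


Spell out 'syntax' and number each letter: s(1), y(2), n(3), t(4), a(5), x(6). Total: 6 letters.

6


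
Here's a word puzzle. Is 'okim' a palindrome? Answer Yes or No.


Forward: 'okim'
Reversed: 'miko'
They differ.

No


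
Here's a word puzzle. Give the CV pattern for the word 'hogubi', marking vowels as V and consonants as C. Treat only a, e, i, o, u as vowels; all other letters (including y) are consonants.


Letter mapping: h = C, o = V, g = C, u = V, b = C, i = V.

CVCVCV


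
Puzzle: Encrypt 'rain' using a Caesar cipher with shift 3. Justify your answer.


Shift each letter by 3: r -> u, a -> d, i -> l, n -> q. Result: 'udlq'.

udlq


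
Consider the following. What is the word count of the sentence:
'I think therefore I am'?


Split into words: I | think | therefore | I | am = 5 words.

5


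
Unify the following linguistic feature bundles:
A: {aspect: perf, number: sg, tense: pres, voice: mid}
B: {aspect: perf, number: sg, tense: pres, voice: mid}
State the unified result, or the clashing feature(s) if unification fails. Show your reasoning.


Compare features:
aspect: A=perf vs B=perf -> unified: perf
number: A=sg vs B=sg -> unified: sg
tense: A=pres vs B=pres -> unified: pres
voice: A=mid vs B=mid -> unified: mid
No clashes found.

Unified: {aspect: perf, number: sg, tense: pres, voice: mid}


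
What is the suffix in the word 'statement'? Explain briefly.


The word 'statement' = 'state' (root) + '-ment' (suffix). The suffix is '-ment'.

ment


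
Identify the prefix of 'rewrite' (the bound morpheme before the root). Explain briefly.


The word 'rewrite' = 're' (prefix) + 'write' (root). The prefix is 're'.

re


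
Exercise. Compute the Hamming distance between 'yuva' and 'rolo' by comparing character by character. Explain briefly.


Alignment:
Position 1: 'y' vs 'r' = DIFFER
Position 2: 'u' vs 'o' = DIFFER
Position 3: 'v' vs 'l' = DIFFER
Position 4: 'a' vs 'o' = DIFFER
Total differences: 4

4


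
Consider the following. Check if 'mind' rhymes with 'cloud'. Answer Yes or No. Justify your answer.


Rime (stressed vowel + following sounds) of 'mind': -ind = /aɪnd/
Rime of 'cloud': -oud = /aʊd/
/aɪnd/ and /aʊd/ are different ending sounds, so the words do not rhyme.

No


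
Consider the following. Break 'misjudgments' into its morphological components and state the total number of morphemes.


Step 1: Identify prefix: 'mis' (meaning: wrongly)
Step 2: Identify root: 'judge'
Step 3: Identify suffix(es): 'ment, s'
Decomposition: mis- (prefix: wrongly) + judge (root) + -ment (suffix: action/result) + -s (plural)
Total morphemes: 4

4 morphemes (mis- (prefix: wrongly) + judge (root) + -ment (suffix: action/result) + -s (plural))


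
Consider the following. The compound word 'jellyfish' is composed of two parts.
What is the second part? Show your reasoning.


Split 'jellyfish' into 'jelly' + 'fish'. The second part is 'fish'.

fish


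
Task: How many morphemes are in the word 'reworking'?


Decomposition: re- (prefix) + work (root) + -ing (suffix) = 3 morpheme(s)

3 morphemes


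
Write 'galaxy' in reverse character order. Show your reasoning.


Reverse 'galaxy' character by character: 'yxalag'.

yxalag


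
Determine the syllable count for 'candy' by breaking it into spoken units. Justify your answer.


Break 'candy' into syllables: can-dy -> can | dy = 2 syllables

2 syllables


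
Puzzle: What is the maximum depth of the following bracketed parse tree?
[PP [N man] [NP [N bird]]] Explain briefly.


Count bracket nesting levels:
'[' at pos 0: depth = 1
'[' at pos 4: depth = 2
'[' at pos 12: depth = 2
'[' at pos 16: depth = 3
Maximum depth reached: 3

3


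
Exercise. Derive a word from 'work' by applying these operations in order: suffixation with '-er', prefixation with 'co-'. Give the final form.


Step 1: Add suffix '-er' to 'work' = 'worker'
Step 2: Add prefix 'co-' to 'worker' = 'coworker'

coworker


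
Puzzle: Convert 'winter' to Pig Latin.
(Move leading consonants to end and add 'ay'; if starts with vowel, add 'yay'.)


'winter': move consonant cluster 'w' to end and add 'ay': 'interway'.

interway


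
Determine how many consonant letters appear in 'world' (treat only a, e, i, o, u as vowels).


Consonants in 'world': w, r, l, d = 4 consonants.

4


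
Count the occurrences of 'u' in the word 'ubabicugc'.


Letter 'u' in 'ubabicugc': found at position(s) 1, 7 = 2 occurrence(s).

2


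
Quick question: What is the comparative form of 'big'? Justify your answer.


Apply comparative formation (double final consonant, add -er): 'big' -> 'bigger'.

bigger


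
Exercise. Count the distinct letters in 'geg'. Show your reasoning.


Unique letters in 'geg': {e, g} = 2 distinct letters.

2


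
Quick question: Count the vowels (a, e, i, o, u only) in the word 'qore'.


Vowels in 'qore': o, e = 2 vowels.

2


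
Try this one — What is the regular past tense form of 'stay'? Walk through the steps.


Apply rule: Add -ed. 'stay' becomes 'stayed'.

stayed


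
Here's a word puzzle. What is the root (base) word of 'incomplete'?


Remove prefix 'in' from 'incomplete' to get root 'complete'.

complete


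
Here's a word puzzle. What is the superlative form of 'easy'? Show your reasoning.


Apply superlative formation (consonant + y: change y to i, add -est): 'easy' -> 'easiest'.

easiest


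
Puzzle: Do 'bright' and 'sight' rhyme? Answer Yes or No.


Rime (stressed vowel + following sounds) of 'bright': -ight = /aɪt/
Rime of 'sight': -ight = /aɪt/
/aɪt/ and /aɪt/ are the same ending sound, so the words rhyme.

Yes


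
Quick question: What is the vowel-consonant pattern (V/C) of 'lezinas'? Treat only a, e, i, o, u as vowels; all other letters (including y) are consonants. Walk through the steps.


Letter mapping: l = C, e = V, z = C, i = V, n = C, a = V, s = C.

CVCVCVC


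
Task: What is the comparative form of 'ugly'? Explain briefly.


Apply comparative formation (consonant + y: change y to i, add -er): 'ugly' -> 'uglier'.

uglier


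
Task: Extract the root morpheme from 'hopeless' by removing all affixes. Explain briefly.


Remove suffix '-less' from 'hopeless' to get root 'hope'.

hope


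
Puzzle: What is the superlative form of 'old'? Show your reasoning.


Apply superlative formation (add -est): 'old' -> 'oldest'.

oldest


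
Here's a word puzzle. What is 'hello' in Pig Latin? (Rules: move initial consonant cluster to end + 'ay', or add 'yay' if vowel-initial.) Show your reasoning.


'hello': move consonant cluster 'h' to end and add 'ay': 'ellohay'.

ellohay


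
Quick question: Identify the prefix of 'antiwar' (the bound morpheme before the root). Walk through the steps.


The word 'antiwar' = 'anti' (prefix) + 'war' (root). The prefix is 'anti'.

anti


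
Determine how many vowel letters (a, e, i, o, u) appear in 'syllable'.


Vowels in 'syllable': a, e = 2 vowels.

2


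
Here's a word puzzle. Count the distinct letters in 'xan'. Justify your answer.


Unique letters in 'xan': {a, n, x} = 3 distinct letters.

3


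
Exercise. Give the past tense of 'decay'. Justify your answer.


Apply rule: Add -ed. 'decay' becomes 'decayed'.

decayed


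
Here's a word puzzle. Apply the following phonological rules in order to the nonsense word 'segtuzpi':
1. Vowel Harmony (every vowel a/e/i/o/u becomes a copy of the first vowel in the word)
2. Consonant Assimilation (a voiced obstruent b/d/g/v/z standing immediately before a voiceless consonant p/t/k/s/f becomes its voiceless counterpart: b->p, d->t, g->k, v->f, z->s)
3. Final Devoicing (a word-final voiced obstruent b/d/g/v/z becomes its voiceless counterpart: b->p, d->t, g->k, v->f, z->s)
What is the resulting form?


Starting form: 'segtuzpi'
Rule 1: Vowel Harmony: all vowels become 'e' (matching first vowel). 'segtuzpi' -> 'segtezpe'
Rule 2: Consonant Assimilation: voiced obstruent before voiceless consonant becomes voiceless ('gt' -> 'kt', 'zp' -> 'sp'). 'segtezpe' -> 'sektespe'
Rule 3: Final Devoicing: the word ends in the vowel 'e', not a consonant. No change.
Final form: 'sektespe'

sektespe


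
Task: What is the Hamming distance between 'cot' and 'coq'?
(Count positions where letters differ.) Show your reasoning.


Alignment:
Position 1: 'c' vs 'c' = match
Position 2: 'o' vs 'o' = match
Position 3: 't' vs 'q' = DIFFER
Total differences: 1

1


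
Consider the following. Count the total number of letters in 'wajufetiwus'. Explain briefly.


Spell out 'wajufetiwus' and number each letter: w(1), a(2), j(3), u(4), f(5), e(6), t(7), i(8), w(9), u(10), s(11). Total: 11 letters.

11


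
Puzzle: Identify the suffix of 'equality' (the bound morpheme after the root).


The word 'equality' = 'equal' (root) + '-ity' (suffix). The suffix is '-ity'.

ity


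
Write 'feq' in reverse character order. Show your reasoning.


Reverse 'feq' character by character: 'qef'.

qef


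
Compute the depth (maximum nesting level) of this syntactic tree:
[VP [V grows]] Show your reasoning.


Count bracket nesting levels:
'[' at pos 0: depth = 1
'[' at pos 4: depth = 2
Maximum depth reached: 2

2


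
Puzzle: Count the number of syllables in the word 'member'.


Break 'member' into syllables: mem-ber -> mem | ber = 2 syllables

2 syllables


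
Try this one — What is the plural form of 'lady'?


Apply rule: Change -y to -ies (consonant + y). 'lady' becomes 'ladies'.

ladies


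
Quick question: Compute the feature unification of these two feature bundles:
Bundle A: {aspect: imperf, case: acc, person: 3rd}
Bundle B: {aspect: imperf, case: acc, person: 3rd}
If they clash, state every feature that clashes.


Compare features:
aspect: A=imperf vs B=imperf -> unified: imperf
case: A=acc vs B=acc -> unified: acc
person: A=3rd vs B=3rd -> unified: 3rd
No clashes found.

Unified: {aspect: imperf, case: acc, person: 3rd}


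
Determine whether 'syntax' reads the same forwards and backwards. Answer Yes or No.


Forward: 'syntax'
Reversed: 'xatnys'
They differ.

No


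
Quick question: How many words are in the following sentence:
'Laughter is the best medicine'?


Split into words: Laughter | is | the | best | medicine = 5 words.

5


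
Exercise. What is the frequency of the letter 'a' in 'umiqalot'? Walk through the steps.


Letter 'a' in 'umiqalot': found at position(s) 5 = 1 occurrence(s).

1


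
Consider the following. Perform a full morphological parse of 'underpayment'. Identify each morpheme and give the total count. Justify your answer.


Step 1: Identify prefix: 'under' (meaning: beneath/insufficient)
Step 2: Identify root: 'pay'
Step 3: Identify suffix(es): 'ment'
Decomposition: under- (prefix: beneath/insufficient) + pay (root) + -ment (suffix: action/result)
Total morphemes: 3

3 morphemes (under- (prefix: beneath/insufficient) + pay (root) + -ment (suffix: action/result))


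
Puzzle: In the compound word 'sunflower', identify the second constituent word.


Split 'sunflower' into 'sun' + 'flower'. The second part is 'flower'.

flower


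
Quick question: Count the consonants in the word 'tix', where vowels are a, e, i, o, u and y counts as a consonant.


Consonants in 'tix': t, x = 2 consonants.

2


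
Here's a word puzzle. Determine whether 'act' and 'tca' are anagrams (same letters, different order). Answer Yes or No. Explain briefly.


Sorted letters of 'act': 'act'
Sorted letters of 'tca': 'act'
They match.

Yes


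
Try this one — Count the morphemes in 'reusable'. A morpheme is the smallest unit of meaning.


Decomposition: re- (prefix) + use (root) + -able (suffix) = 3 morpheme(s)

3 morphemes


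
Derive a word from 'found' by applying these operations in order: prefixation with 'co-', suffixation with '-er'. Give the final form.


Step 1: Add prefix 'co-' to 'found' = 'cofound'
Step 2: Add suffix '-er' to 'cofound' = 'cofounder'

cofounder


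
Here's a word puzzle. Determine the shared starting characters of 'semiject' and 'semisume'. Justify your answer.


Compare from the start: 4 characters match: 'semi'. Mismatch at position 5: 'j' vs 's'.

semi


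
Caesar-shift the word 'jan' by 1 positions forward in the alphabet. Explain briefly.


Shift each letter by 1: j -> k, a -> b, n -> o. Result: 'kbo'.

kbo


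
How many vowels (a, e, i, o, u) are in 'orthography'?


Vowels in 'orthography': o, o, a = 3 vowels.

3


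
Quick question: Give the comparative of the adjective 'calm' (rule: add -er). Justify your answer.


Apply comparative formation (add -er): 'calm' -> 'calmer'.

calmer


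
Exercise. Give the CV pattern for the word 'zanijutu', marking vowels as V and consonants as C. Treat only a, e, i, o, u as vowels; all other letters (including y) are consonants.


Letter mapping: z = C, a = V, n = C, i = V, j = C, u = V, t = C, u = V.

CVCVCVCV


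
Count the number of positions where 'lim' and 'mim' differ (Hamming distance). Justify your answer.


Alignment:
Position 1: 'l' vs 'm' = DIFFER
Position 2: 'i' vs 'i' = match
Position 3: 'm' vs 'm' = match
Total differences: 1

1


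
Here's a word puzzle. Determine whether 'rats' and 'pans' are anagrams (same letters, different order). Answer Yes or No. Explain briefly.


Sorted letters of 'rats': 'arst'
Sorted letters of 'pans': 'anps'
They do not match.

No


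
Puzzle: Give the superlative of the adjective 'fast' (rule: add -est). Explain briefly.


Apply superlative formation (add -est): 'fast' -> 'fastest'.

fastest


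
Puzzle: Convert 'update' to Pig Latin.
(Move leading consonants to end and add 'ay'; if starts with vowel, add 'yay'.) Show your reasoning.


'update' starts with a vowel, so add 'yay': 'updateyay'.

updateyay


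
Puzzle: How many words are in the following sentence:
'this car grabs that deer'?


Split into words: this | car | grabs | that | deer = 5 words.

5


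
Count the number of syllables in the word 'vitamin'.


Break 'vitamin' into syllables: vi-ta-min -> vi | ta | min = 3 syllables

3 syllables


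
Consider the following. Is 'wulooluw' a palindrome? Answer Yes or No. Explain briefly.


Forward: 'wulooluw'
Reversed: 'wulooluw'
They are identical.

Yes


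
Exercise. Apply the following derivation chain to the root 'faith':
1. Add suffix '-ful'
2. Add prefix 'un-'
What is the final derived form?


Step 1: Add suffix '-ful' to 'faith' = 'faithful'
Step 2: Add prefix 'un-' to 'faithful' = 'unfaithful'

unfaithful


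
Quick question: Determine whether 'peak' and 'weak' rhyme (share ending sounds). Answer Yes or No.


Rime (stressed vowel + following sounds) of 'peak': -eak = /iːk/
Rime of 'weak': -eak = /iːk/
/iːk/ and /iːk/ are the same ending sound, so the words rhyme.

Yes


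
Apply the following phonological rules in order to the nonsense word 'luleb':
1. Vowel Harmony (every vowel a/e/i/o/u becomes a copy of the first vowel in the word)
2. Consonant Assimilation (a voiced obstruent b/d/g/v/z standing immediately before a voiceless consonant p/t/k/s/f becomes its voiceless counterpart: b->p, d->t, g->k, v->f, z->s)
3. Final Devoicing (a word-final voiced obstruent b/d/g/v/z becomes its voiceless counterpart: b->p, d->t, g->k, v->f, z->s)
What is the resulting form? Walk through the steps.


Starting form: 'luleb'
Rule 1: Vowel Harmony: all vowels become 'u' (matching first vowel). 'luleb' -> 'lulub'
Rule 2: Consonant Assimilation: no voiced obstruent (b/d/g/v/z) stands immediately before a voiceless consonant (p/t/k/s/f). No change.
Rule 3: Final Devoicing: word-final voiced obstruent 'b' becomes voiceless 'p'. 'lulub' -> 'lulup'
Final form: 'lulup'

lulup


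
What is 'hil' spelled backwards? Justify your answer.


Reverse 'hil' character by character: 'lih'.

lih


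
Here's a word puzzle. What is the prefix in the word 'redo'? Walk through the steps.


The word 'redo' = 're' (prefix) + 'do' (root). The prefix is 're'.

re


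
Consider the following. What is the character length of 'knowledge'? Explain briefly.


Spell out 'knowledge' and number each letter: k(1), n(2), o(3), w(4), l(5), e(6), d(7), g(8), e(9). Total: 9 letters.

9


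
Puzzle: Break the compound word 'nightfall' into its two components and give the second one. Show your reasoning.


Split 'nightfall' into 'night' + 'fall'. The second part is 'fall'.

fall


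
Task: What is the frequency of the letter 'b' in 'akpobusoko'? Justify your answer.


Letter 'b' in 'akpobusoko': found at position(s) 5 = 1 occurrence(s).

1


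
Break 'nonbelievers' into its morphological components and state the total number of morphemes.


Step 1: Identify prefix: 'non' (meaning: not)
Step 2: Identify root: 'believe'
Step 3: Identify suffix(es): 'er, s'
Decomposition: non- (prefix: not) + believe (root) + -er (suffix: one who) + -s (plural)
Total morphemes: 4

4 morphemes (non- (prefix: not) + believe (root) + -er (suffix: one who) + -s (plural))


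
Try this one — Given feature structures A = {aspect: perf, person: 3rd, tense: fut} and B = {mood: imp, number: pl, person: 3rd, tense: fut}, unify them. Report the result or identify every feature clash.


Compare features:
aspect: A=perf vs B=_ -> unified: perf
mood: A=_ vs B=imp -> unified: imp
number: A=_ vs B=pl -> unified: pl
person: A=3rd vs B=3rd -> unified: 3rd
tense: A=fut vs B=fut -> unified: fut
No clashes found.

Unified: {aspect: perf, mood: imp, number: pl, person: 3rd, tense: fut}


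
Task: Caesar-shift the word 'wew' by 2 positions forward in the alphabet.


Shift each letter by 2: w -> y, e -> g, w -> y. Result: 'ygy'.

ygy


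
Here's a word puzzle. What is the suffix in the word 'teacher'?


The word 'teacher' = 'teach' (root) + '-er' (suffix). The suffix is '-er'.

er


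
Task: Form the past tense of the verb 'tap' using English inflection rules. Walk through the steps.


Apply rule: Double final consonant and add -ed. 'tap' becomes 'tapped'.

tapped


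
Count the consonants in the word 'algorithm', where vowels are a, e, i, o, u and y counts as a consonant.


Consonants in 'algorithm': l, g, r, t, h, m = 6 consonants.

6


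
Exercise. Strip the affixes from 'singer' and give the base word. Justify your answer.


Remove suffix '-er' from 'singer' to get root 'sing'.

sing


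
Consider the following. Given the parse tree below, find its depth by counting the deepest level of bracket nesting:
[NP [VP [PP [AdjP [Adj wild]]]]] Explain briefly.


Count bracket nesting levels:
'[' at pos 0: depth = 1
'[' at pos 4: depth = 2
'[' at pos 8: depth = 3
'[' at pos 12: depth = 4
'[' at pos 18: depth = 5
Maximum depth reached: 5

5


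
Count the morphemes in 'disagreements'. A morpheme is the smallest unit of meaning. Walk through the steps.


Decomposition: dis- (prefix) + agree (root) + -ment (suffix) + -s (plural) = 4 morpheme(s)

4 morphemes


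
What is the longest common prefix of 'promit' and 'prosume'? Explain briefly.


Compare from the start: 3 characters match: 'pro'. Mismatch at position 4: 'm' vs 's'.

pro


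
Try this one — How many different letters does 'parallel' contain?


Unique letters in 'parallel': {a, e, l, p, r} = 5 distinct letters.

5


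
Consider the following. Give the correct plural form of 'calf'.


Apply rule: Change -f to -ves. 'calf' becomes 'calves'.

calves


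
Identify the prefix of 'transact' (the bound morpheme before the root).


The word 'transact' = 'trans' (prefix) + 'act' (root). The prefix is 'trans'.

trans


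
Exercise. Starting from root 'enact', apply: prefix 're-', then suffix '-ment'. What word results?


Step 1: Add prefix 're-' to 'enact' = 'reenact'
Step 2: Add suffix '-ment' to 'reenact' = 'reenactment'

reenactment


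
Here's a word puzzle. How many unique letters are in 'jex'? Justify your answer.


Unique letters in 'jex': {e, j, x} = 3 distinct letters.

3


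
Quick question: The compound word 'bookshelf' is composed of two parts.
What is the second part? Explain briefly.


Split 'bookshelf' into 'book' + 'shelf'. The second part is 'shelf'.

shelf


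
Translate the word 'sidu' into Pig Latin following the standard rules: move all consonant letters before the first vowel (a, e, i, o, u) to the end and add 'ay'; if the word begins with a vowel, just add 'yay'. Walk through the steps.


'sidu': move consonant cluster 's' to end and add 'ay': 'idusay'.

idusay


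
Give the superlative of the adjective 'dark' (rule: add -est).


Apply superlative formation (add -est): 'dark' -> 'darkest'.

darkest


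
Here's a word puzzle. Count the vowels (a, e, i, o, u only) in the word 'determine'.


Vowels in 'determine': e, e, i, e = 4 vowels.

4


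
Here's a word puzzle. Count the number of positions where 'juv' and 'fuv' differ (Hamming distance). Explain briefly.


Alignment:
Position 1: 'j' vs 'f' = DIFFER
Position 2: 'u' vs 'u' = match
Position 3: 'v' vs 'v' = match
Total differences: 1

1


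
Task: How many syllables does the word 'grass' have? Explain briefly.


Break 'grass' into syllables: grass -> grass = 1 syllable

1 syllable


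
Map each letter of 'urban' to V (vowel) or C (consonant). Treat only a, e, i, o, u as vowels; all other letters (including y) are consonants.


Letter mapping: u = V, r = C, b = C, a = V, n = C.

VCCVC


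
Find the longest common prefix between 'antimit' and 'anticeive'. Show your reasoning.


Compare from the start: 4 characters match: 'anti'. Mismatch at position 5: 'm' vs 'c'.

anti


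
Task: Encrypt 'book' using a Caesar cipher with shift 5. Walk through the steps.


Shift each letter by 5: b -> g, o -> t, o -> t, k -> p. Result: 'gttp'.

gttp


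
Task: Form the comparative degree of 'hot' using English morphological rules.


Apply comparative formation (double final consonant, add -er): 'hot' -> 'hotter'.

hotter


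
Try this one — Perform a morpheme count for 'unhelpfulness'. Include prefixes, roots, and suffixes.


Decomposition: un- (prefix) + help (root) + -ful (suffix) + -ness (suffix) = 4 morpheme(s)

4 morphemes


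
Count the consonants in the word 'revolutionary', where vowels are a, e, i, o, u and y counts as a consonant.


Consonants in 'revolutionary': r, v, l, t, n, r, y = 7 consonants.

7


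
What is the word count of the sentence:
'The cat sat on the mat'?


Split into words: The | cat | sat | on | the | mat = 6 words.

6


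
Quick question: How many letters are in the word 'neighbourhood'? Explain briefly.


Spell out 'neighbourhood' and number each letter: n(1), e(2), i(3), g(4), h(5), b(6), o(7), u(8), r(9), h(10), o(11), o(12), d(13). Total: 13 letters.

13


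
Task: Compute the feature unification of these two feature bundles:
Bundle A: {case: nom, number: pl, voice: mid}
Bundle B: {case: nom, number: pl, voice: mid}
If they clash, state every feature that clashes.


Compare features:
case: A=nom vs B=nom -> unified: nom
number: A=pl vs B=pl -> unified: pl
voice: A=mid vs B=mid -> unified: mid
No clashes found.

Unified: {case: nom, number: pl, voice: mid}


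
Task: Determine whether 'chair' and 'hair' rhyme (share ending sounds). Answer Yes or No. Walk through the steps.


Rime (stressed vowel + following sounds) of 'chair': -air = /ɛər/
Rime of 'hair': -air = /ɛər/
/ɛər/ and /ɛər/ are the same ending sound, so the words rhyme.

Yes


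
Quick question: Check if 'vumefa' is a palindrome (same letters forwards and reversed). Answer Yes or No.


Forward: 'vumefa'
Reversed: 'afemuv'
They differ.

No


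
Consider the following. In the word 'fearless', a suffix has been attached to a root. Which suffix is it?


The word 'fearless' = 'fear' (root) + '-less' (suffix). The suffix is '-less'.

less


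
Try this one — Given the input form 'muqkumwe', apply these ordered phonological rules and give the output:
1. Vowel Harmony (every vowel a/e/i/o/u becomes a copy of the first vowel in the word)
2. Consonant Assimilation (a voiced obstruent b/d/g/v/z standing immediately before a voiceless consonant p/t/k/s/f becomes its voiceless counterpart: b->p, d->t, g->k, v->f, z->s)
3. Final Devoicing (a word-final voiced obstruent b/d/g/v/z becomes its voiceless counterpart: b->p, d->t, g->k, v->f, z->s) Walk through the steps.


Starting form: 'muqkumwe'
Rule 1: Vowel Harmony: all vowels become 'u' (matching first vowel). 'muqkumwe' -> 'muqkumwu'
Rule 2: Consonant Assimilation: no voiced obstruent (b/d/g/v/z) stands immediately before a voiceless consonant (p/t/k/s/f). No change.
Rule 3: Final Devoicing: the word ends in the vowel 'u', not a consonant. No change.
Final form: 'muqkumwu'

muqkumwu


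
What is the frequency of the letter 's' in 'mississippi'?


Letter 's' in 'mississippi': found at position(s) 3, 4, 6, 7 = 4 occurrence(s).

4


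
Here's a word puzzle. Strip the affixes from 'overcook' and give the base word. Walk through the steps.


Remove prefix 'over' from 'overcook' to get root 'cook'.

cook


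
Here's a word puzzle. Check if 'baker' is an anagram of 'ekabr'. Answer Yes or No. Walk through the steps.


Sorted letters of 'baker': 'abekr'
Sorted letters of 'ekabr': 'abekr'
They match.

Yes


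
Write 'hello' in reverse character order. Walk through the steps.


Reverse 'hello' character by character: 'olleh'.

olleh


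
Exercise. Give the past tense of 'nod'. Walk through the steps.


Apply rule: Double final consonant and add -ed. 'nod' becomes 'nodded'.

nodded


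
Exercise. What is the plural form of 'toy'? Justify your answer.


Apply rule: Add -s. 'toy' becomes 'toys'.

toys


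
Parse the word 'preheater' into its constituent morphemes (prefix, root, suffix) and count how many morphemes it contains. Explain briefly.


Step 1: Identify prefix: 'pre' (meaning: before)
Step 2: Identify root: 'heat'
Step 3: Identify suffix(es): 'er'
Decomposition: pre- (prefix: before) + heat (root) + -er (suffix: one who)
Total morphemes: 3

3 morphemes (pre- (prefix: before) + heat (root) + -er (suffix: one who))


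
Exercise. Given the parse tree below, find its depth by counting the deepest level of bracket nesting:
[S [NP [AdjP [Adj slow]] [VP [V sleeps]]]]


Count bracket nesting levels:
'[' at pos 0: depth = 1
'[' at pos 3: depth = 2
'[' at pos 7: depth = 3
'[' at pos 13: depth = 4
'[' at pos 25: depth = 3
'[' at pos 29: depth = 4
Maximum depth reached: 4

4


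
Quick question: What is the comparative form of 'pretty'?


Apply comparative formation (consonant + y: change y to i, add -er): 'pretty' -> 'prettier'.

prettier


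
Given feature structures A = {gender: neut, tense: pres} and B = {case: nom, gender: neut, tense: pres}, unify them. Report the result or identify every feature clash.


Compare features:
case: A=_ vs B=nom -> unified: nom
gender: A=neut vs B=neut -> unified: neut
tense: A=pres vs B=pres -> unified: pres
No clashes found.

Unified: {case: nom, gender: neut, tense: pres}


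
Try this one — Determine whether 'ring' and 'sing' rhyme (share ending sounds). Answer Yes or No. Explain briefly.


Rime (stressed vowel + following sounds) of 'ring': -ing = /ɪŋ/
Rime of 'sing': -ing = /ɪŋ/
/ɪŋ/ and /ɪŋ/ are the same ending sound, so the words rhyme.

Yes


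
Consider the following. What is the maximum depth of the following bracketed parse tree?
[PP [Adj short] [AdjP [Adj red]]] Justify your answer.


Count bracket nesting levels:
'[' at pos 0: depth = 1
'[' at pos 4: depth = 2
'[' at pos 16: depth = 2
'[' at pos 22: depth = 3
Maximum depth reached: 3

3


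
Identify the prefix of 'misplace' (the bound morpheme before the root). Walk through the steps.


The word 'misplace' = 'mis' (prefix) + 'place' (root). The prefix is 'mis'.

mis


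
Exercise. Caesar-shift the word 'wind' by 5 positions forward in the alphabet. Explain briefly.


Shift each letter by 5: w -> b, i -> n, n -> s, d -> i. Result: 'bnsi'.

bnsi


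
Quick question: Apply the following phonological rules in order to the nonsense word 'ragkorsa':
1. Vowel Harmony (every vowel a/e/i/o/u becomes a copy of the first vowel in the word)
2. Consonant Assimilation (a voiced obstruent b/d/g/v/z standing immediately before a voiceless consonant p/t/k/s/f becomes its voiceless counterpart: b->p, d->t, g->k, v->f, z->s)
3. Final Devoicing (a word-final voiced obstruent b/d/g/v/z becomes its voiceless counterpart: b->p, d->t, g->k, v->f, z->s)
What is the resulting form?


Starting form: 'ragkorsa'
Rule 1: Vowel Harmony: all vowels become 'a' (matching first vowel). 'ragkorsa' -> 'ragkarsa'
Rule 2: Consonant Assimilation: voiced obstruent before voiceless consonant becomes voiceless ('gk' -> 'kk'). 'ragkarsa' -> 'rakkarsa'
Rule 3: Final Devoicing: the word ends in the vowel 'a', not a consonant. No change.
Final form: 'rakkarsa'

rakkarsa


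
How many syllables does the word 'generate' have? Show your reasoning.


Break 'generate' into syllables: gen-er-ate -> gen | er | ate = 3 syllables

3 syllables


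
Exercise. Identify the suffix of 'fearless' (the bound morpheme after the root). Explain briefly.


The word 'fearless' = 'fear' (root) + '-less' (suffix). The suffix is '-less'.

less


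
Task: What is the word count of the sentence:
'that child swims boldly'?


Split into words: that | child | swims | boldly = 4 words.

4


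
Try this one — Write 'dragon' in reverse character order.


Reverse 'dragon' character by character: 'nogard'.

nogard


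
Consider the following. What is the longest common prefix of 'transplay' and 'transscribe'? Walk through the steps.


Compare from the start: 5 characters match: 'trans'. Mismatch at position 6: 'p' vs 's'.

trans


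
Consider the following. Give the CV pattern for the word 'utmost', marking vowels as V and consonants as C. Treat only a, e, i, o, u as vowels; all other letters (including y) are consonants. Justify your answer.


Letter mapping: u = V, t = C, m = C, o = V, s = C, t = C.

VCCVCC


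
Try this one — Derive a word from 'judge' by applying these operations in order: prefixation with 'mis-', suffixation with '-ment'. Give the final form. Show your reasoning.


Step 1: Add prefix 'mis-' to 'judge' = 'misjudge'
Step 2: Add suffix '-ment' to 'misjudge' = 'misjudgment'

misjudgment


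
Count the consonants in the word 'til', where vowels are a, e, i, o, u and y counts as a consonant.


Consonants in 'til': t, l = 2 consonants.

2


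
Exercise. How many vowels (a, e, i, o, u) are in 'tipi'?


Vowels in 'tipi': i, i = 2 vowels.

2


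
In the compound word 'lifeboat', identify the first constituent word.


Split 'lifeboat' into 'life' + 'boat'. The first part is 'life'.

life


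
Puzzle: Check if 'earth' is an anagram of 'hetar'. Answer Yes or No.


Sorted letters of 'earth': 'aehrt'
Sorted letters of 'hetar': 'aehrt'
They match.

Yes


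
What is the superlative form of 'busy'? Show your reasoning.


Apply superlative formation (consonant + y: change y to i, add -est): 'busy' -> 'busiest'.

busiest


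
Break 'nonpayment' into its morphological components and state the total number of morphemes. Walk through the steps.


Step 1: Identify prefix: 'non' (meaning: not)
Step 2: Identify root: 'pay'
Step 3: Identify suffix(es): 'ment'
Decomposition: non- (prefix: not) + pay (root) + -ment (suffix: action/result)
Total morphemes: 3

3 morphemes (non- (prefix: not) + pay (root) + -ment (suffix: action/result))


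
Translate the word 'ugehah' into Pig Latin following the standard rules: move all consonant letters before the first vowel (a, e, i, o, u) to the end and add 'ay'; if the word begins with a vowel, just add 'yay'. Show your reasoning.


'ugehah' starts with a vowel, so add 'yay': 'ugehahyay'.

ugehahyay
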